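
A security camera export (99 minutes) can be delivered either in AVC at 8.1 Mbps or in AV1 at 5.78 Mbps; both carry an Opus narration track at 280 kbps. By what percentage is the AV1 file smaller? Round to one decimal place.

99 min = 5940 s
Audio: 280 kbps = 0.280 Mbps.
AVC: 8.380 Mbps × 5940 s = 49777.2 Mb = 6.222 GB.
AV1: 6.060 Mbps × 5940 s = 35996.4 Mb = 4.500 GB.
Reduction: (1 − 4.500/6.222) × 100 = 27.68%.

27.7%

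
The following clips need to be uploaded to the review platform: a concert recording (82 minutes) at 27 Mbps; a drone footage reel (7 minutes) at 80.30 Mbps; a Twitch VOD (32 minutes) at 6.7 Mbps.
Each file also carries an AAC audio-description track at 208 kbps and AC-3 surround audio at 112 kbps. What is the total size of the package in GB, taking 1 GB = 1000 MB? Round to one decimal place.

Audio total: 208 + 112 = 320 kbps = 0.320 Mbps.
concert recording: 27.320 Mbps × 4920 s = 134414.4 Mb
drone footage reel: 80.620 Mbps × 420 s = 33860.4 Mb
Twitch VOD: 7.020 Mbps × 1920 s = 13478.4 Mb
Total: 181753.2 Mb = 22719.2 MB.
= 22.72 GB.

22.7 GB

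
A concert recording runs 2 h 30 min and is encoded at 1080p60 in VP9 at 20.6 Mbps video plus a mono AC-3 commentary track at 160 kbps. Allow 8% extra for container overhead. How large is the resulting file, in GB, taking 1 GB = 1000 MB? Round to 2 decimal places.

2 h 30 min = 150 min = 9000 s
Audio: 160 kbps = 0.160 Mbps.
Total bitrate: 20.6 + 0.160 = 20.760 Mbps.
Stream data: 20.760 Mbps × 9000 s = 186840.0 Mb.
With 8% container overhead: ×1.08.
201,787 Mb ÷ 8 = 25,223 MB → 25.22 GB.

25.22 GB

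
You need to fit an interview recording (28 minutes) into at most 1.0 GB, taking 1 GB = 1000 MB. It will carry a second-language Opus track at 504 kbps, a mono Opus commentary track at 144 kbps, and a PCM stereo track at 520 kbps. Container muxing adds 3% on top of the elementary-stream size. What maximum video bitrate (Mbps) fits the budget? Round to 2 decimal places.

3.46 Mbps

Budget: 1.0 GB = 8000.0 Mb.
Stream payload after overhead: 8000.0 / 1.03 = 7767.0 Mb.
28 min = 1680 s
Total bitrate budget: 7767.0 Mb / 1680 s = 4.623 Mbps.
Audio total: 504 + 144 + 520 = 1168 kbps = 1.168 Mbps.
Video: 4.623 − 1.168 = 3.455 Mbps.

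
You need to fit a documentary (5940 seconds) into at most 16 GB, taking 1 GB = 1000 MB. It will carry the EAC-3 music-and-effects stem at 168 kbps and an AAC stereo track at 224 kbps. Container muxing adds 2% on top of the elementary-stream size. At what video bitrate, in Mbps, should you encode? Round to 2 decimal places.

Budget: 16 GB = 128000.0 Mb.
Stream payload after overhead: 128000.0 / 1.02 = 125490.2 Mb.
Total bitrate budget: 125490.2 Mb / 5940 s = 21.126 Mbps.
Audio total: 168 + 224 = 392 kbps = 0.392 Mbps.
Video: 21.126 − 0.392 = 20.734 Mbps.

20.73 Mbps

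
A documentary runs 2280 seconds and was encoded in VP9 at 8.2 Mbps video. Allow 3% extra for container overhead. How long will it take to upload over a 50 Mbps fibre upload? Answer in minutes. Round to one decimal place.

6.4 minutes

File: 8.200 Mbps × 2280 s = 18696.0 Mb.
With 3% container overhead: ×1.03. → 19256.9 Mb.
At 50 Mbps: 19256.9 / 50 = 385.1 s ≈ 6.42 minutes.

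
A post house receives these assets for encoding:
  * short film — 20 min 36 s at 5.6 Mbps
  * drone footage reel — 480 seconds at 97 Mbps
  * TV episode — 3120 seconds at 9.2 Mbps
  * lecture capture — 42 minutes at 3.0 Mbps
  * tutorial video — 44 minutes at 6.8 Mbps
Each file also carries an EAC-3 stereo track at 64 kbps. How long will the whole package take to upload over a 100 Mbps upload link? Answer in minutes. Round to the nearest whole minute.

Audio: 64 kbps = 0.064 Mbps.
short film: 5.664 Mbps × 1236 s = 7000.7 Mb
drone footage reel: 97.064 Mbps × 480 s = 46590.7 Mb
TV episode: 9.264 Mbps × 3120 s = 28903.7 Mb
lecture capture: 3.064 Mbps × 2520 s = 7721.3 Mb
tutorial video: 6.864 Mbps × 2640 s = 18121.0 Mb
Total: 108337.3 Mb = 13542.2 MB.
At 100 Mbps: 108337.3 / 100 = 1083 s ≈ 18.1 minutes.

18 minutes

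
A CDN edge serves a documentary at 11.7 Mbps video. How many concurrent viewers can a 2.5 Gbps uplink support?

213

2.5 Gbps = 2,500 Mbps; 2,500 / 11.700 = 213.68 → 213 viewers.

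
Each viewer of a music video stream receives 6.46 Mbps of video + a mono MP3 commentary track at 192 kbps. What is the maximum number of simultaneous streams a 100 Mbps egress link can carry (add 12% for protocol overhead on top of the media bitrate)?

Audio: 192 kbps = 0.192 Mbps.
Per-viewer media rate: 6.652 Mbps.
On the wire with 12% overhead: 7.450 Mbps.
100 Mbps = 100.0 Mbps; 100.0 / 7.450 = 13.42 → 13 viewers.

13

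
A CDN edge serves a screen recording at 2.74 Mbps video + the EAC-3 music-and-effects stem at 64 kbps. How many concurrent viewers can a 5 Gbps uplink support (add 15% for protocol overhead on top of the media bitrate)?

1550

Audio: 64 kbps = 0.064 Mbps.
Per-viewer media rate: 2.804 Mbps.
On the wire with 15% overhead: 3.225 Mbps.
5 Gbps = 5,000 Mbps; 5,000 / 3.225 = 1550.58 → 1550 viewers.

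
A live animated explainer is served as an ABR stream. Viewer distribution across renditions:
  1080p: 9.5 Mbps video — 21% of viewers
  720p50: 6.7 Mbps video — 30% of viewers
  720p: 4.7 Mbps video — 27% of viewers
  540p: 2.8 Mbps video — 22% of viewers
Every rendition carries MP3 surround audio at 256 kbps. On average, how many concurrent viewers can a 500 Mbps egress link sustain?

Audio: 256 kbps = 0.256 Mbps.
Average per-viewer bitrate: 0.21×9.756 + 0.30×6.956 + 0.27×4.956 + 0.22×3.056 = 6.146 Mbps.
500 Mbps = 500.0 Mbps; 500.0 / 6.146 = 81.35 → 81.

81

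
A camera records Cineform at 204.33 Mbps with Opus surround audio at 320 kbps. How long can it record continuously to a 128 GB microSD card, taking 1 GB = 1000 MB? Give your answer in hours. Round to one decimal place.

1.4 hours

Audio: 320 kbps = 0.320 Mbps.
Total bitrate: 204.33 + 0.320 = 204.650 Mbps.
Capacity: 128 GB = 1,024,000 Mb.
Recording time: 1,024,000 / 204.650 = 5,004 s ≈ 1.39 hours.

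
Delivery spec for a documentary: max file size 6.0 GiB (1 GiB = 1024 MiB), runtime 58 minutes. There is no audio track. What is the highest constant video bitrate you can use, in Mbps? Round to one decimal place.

14.8 Mbps

Budget: 6.0 GiB = 51539.6 Mb.
58 min = 3480 s
Total bitrate budget: 51539.6 Mb / 3480 s = 14.810 Mbps.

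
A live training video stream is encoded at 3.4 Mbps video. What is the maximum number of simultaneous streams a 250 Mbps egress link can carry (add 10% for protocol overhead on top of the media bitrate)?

66

On the wire with 10% overhead: 3.740 Mbps.
250 Mbps = 250.0 Mbps; 250.0 / 3.740 = 66.84 → 66 viewers.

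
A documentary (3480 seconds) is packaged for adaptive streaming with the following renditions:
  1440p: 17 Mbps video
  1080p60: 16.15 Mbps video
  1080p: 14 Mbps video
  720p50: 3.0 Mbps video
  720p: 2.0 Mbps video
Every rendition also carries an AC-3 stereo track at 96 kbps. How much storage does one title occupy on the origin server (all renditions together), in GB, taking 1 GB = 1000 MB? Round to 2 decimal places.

22.89 GB

Audio: 96 kbps = 0.096 Mbps.
Sum of rendition bitrates: (17+0.096) + (16.15+0.096) + (14+0.096) + (3.0+0.096) + (2.0+0.096) = 52.630 Mbps.
× 3480 s = 183,152 Mb = 22,894 MB = 22.89 GB.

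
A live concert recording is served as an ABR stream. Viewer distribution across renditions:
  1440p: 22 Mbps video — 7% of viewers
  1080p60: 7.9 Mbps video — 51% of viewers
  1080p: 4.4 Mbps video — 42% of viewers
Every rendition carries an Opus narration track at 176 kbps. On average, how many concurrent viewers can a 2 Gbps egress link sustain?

263

Audio: 176 kbps = 0.176 Mbps.
Average per-viewer bitrate: 0.07×22.176 + 0.51×8.076 + 0.42×4.576 = 7.593 Mbps.
2 Gbps = 2,000 Mbps; 2,000 / 7.593 = 263.40 → 263.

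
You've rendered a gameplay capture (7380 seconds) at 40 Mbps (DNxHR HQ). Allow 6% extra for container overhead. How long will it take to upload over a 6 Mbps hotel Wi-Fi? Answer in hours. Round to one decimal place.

File: 40.000 Mbps × 7380 s = 295200.0 Mb.
With 6% container overhead: ×1.06. → 312912.0 Mb.
At 6 Mbps: 312912.0 / 6 = 52152.0 s ≈ 14.5 hours.

14.5 hours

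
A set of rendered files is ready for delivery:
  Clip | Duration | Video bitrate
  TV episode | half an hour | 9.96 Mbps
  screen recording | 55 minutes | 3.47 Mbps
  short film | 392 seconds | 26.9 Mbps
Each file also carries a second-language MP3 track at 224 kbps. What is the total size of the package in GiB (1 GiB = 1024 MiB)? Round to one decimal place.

Audio: 224 kbps = 0.224 Mbps.
TV episode: 10.184 Mbps × 1800 s = 18331.2 Mb
screen recording: 3.694 Mbps × 3300 s = 12190.2 Mb
short film: 27.124 Mbps × 392 s = 10632.6 Mb
Total: 41154.0 Mb = 5144.3 MB.
= 4.791 GiB.

4.8 GiB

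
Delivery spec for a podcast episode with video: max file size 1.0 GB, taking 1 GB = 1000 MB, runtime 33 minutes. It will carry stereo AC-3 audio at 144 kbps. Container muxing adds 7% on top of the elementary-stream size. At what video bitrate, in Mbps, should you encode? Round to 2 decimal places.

3.63 Mbps

Budget: 1.0 GB = 8000.0 Mb.
Stream payload after overhead: 8000.0 / 1.07 = 7476.6 Mb.
33 min = 1980 s
Total bitrate budget: 7476.6 Mb / 1980 s = 3.776 Mbps.
Audio: 144 kbps = 0.144 Mbps.
Video: 3.776 − 0.144 = 3.632 Mbps.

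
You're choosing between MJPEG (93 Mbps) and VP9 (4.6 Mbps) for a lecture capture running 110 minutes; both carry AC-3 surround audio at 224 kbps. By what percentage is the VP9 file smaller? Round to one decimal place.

110 min = 6600 s
Audio: 224 kbps = 0.224 Mbps.
MJPEG: 93.224 Mbps × 6600 s = 615278.4 Mb = 71.628 GiB.
VP9: 4.824 Mbps × 6600 s = 31838.4 Mb = 3.706 GiB.
Reduction: (1 − 3.706/71.628) × 100 = 94.83%.

94.8%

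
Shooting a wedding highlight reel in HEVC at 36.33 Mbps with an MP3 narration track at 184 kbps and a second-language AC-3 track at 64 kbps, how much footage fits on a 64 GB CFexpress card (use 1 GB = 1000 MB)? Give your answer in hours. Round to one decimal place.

3.9 hours

Audio total: 184 + 64 = 248 kbps = 0.248 Mbps.
Total bitrate: 36.33 + 0.248 = 36.578 Mbps.
Capacity: 64 GB = 512,000 Mb.
Recording time: 512,000 / 36.578 = 13,997 s ≈ 3.89 hours.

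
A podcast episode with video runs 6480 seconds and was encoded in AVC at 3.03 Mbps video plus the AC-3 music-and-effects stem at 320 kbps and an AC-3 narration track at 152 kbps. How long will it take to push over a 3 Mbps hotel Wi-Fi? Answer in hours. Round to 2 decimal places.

Audio total: 320 + 152 = 472 kbps = 0.472 Mbps.
Total bitrate: 3.502 Mbps.
File: 3.502 Mbps × 6480 s = 22693.0 Mb.
At 3 Mbps: 22693.0 / 3 = 7564.3 s ≈ 2.1 hours.

2.10 hours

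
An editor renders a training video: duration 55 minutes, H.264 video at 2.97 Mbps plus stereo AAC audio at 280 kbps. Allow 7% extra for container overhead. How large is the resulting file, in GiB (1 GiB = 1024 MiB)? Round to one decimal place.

55 min = 3300 s
Audio: 280 kbps = 0.280 Mbps.
Total bitrate: 2.97 + 0.280 = 3.250 Mbps.
Stream data: 3.250 Mbps × 3300 s = 10725.0 Mb.
With 7% container overhead: ×1.07.
11,476 Mb = 1,434,468,750 bytes ÷ 1,073,741,824 = 1.336 GiB.

1.3 GiB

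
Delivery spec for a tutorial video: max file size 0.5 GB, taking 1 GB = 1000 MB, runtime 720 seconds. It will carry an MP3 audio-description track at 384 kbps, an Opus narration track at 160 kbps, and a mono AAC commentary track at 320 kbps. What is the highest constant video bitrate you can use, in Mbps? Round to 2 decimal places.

Budget: 0.5 GB = 4000.0 Mb.
Total bitrate budget: 4000.0 Mb / 720 s = 5.556 Mbps.
Audio total: 384 + 160 + 320 = 864 kbps = 0.864 Mbps.
Video: 5.556 − 0.864 = 4.692 Mbps.

4.69 Mbps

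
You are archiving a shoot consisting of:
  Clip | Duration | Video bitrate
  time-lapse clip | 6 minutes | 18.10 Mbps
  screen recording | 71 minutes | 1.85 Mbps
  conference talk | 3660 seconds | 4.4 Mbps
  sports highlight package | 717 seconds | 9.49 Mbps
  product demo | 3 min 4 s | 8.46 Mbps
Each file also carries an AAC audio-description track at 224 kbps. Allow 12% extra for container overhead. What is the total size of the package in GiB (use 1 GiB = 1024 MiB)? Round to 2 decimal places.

5.34 GiB

Audio: 224 kbps = 0.224 Mbps.
time-lapse clip: 18.324 Mbps × 360 s × 1.12 = 7388.2 Mb
screen recording: 2.074 Mbps × 4260 s × 1.12 = 9895.5 Mb
conference talk: 4.624 Mbps × 3660 s × 1.12 = 18954.7 Mb
sports highlight package: 9.714 Mbps × 717 s × 1.12 = 7800.7 Mb
product demo: 8.684 Mbps × 184 s × 1.12 = 1789.6 Mb
Total: 45828.7 Mb = 5728.6 MB.
= 5.335 GiB.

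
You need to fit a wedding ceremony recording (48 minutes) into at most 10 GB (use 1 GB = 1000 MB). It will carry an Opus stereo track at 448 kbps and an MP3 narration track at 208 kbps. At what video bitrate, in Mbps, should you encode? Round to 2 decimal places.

Budget: 10 GB = 80000.0 Mb.
48 min = 2880 s
Total bitrate budget: 80000.0 Mb / 2880 s = 27.778 Mbps.
Audio total: 448 + 208 = 656 kbps = 0.656 Mbps.
Video: 27.778 − 0.656 = 27.122 Mbps.

27.12 Mbps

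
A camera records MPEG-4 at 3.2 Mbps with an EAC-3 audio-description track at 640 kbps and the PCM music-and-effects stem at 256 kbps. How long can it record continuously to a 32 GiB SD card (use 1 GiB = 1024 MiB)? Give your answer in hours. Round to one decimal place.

18.6 hours

Audio total: 640 + 256 = 896 kbps = 0.896 Mbps.
Total bitrate: 3.2 + 0.896 = 4.096 Mbps.
Capacity: 32 GiB = 274,878 Mb.
Recording time: 274,878 / 4.096 = 67,109 s ≈ 18.6 hours.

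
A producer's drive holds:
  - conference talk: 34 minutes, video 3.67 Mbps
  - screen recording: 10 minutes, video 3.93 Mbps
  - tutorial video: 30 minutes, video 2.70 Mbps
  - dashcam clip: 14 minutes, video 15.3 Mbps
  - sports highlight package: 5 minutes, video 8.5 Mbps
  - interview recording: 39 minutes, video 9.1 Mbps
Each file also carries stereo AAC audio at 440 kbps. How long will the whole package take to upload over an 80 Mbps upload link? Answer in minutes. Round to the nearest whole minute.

11 minutes

Audio: 440 kbps = 0.440 Mbps.
conference talk: 4.110 Mbps × 2040 s = 8384.4 Mb
screen recording: 4.370 Mbps × 600 s = 2622.0 Mb
tutorial video: 3.140 Mbps × 1800 s = 5652.0 Mb
dashcam clip: 15.740 Mbps × 840 s = 13221.6 Mb
sports highlight package: 8.940 Mbps × 300 s = 2682.0 Mb
interview recording: 9.540 Mbps × 2340 s = 22323.6 Mb
Total: 54885.6 Mb = 6860.7 MB.
At 80 Mbps: 54885.6 / 80 = 686 s ≈ 11.4 minutes.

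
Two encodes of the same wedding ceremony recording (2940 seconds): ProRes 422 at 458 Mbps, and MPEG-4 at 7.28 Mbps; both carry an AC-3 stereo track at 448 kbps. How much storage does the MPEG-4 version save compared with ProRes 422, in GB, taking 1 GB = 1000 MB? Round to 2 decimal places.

165.64 GB

Audio: 448 kbps = 0.448 Mbps.
ProRes 422: 458.448 Mbps × 2940 s = 1347837.1 Mb = 168.480 GB.
MPEG-4: 7.728 Mbps × 2940 s = 22720.3 Mb = 2.840 GB.
Saving: 168.480 − 2.840 = 165.640 GB.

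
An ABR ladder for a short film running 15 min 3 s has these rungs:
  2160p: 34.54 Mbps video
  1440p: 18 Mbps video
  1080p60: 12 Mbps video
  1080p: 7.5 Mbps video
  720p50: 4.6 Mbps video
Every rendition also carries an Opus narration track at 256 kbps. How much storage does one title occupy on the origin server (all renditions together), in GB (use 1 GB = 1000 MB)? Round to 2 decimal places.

8.80 GB

15 min 3 s = 903 s
Audio: 256 kbps = 0.256 Mbps.
Sum of rendition bitrates: (34.54+0.256) + (18+0.256) + (12+0.256) + (7.5+0.256) + (4.6+0.256) = 77.920 Mbps.
× 903 s = 70,362 Mb = 8,795 MB = 8.795 GB.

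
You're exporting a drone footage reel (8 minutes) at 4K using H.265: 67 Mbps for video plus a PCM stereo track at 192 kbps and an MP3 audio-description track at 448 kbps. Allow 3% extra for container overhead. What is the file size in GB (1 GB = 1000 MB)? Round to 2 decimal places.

8 min = 480 s
Audio total: 192 + 448 = 640 kbps = 0.640 Mbps.
Total bitrate: 67 + 0.640 = 67.640 Mbps.
Stream data: 67.640 Mbps × 480 s = 32467.2 Mb.
With 3% container overhead: ×1.03.
33,441 Mb ÷ 8 = 4,180 MB → 4.180 GB.

4.18 GB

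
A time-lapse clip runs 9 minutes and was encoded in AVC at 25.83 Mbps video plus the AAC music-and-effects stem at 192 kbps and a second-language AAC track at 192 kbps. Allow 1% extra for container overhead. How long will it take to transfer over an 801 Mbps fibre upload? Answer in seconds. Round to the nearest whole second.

18 seconds

9 min = 540 s
Audio total: 192 + 192 = 384 kbps = 0.384 Mbps.
Total bitrate: 26.214 Mbps.
File: 26.214 Mbps × 540 s = 14155.6 Mb.
With 1% container overhead: ×1.01. → 14297.1 Mb.
At 801 Mbps: 14297.1 / 801 = 17.8 s ≈ 17.8 seconds.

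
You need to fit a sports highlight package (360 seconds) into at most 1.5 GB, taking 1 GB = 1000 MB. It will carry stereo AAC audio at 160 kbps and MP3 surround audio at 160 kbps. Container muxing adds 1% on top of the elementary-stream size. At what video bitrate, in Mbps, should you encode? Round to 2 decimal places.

32.68 Mbps

Budget: 1.5 GB = 12000.0 Mb.
Stream payload after overhead: 12000.0 / 1.01 = 11881.2 Mb.
Total bitrate budget: 11881.2 Mb / 360 s = 33.003 Mbps.
Audio total: 160 + 160 = 320 kbps = 0.320 Mbps.
Video: 33.003 − 0.320 = 32.683 Mbps.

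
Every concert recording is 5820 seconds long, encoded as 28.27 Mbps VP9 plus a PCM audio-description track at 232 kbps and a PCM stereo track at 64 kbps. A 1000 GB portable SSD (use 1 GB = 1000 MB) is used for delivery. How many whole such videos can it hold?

Audio total: 232 + 64 = 296 kbps = 0.296 Mbps.
Total bitrate: 28.566 Mbps.
Per item: 28.566 Mbps × 5820 s = 166,254 Mb = 20,782 MB.
Capacity: 1000 GB = 8,000,000 Mb; 48.12 items → 48 complete.

48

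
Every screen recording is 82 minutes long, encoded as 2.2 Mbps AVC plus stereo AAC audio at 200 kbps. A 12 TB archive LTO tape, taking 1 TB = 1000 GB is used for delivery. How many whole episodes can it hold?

8130

82 min = 4920 s
Audio: 200 kbps = 0.200 Mbps.
Total bitrate: 2.400 Mbps.
Per item: 2.400 Mbps × 4920 s = 11,808 Mb = 1,476 MB.
Capacity: 12 TB = 96,000,000 Mb; 8130.08 items → 8130 complete.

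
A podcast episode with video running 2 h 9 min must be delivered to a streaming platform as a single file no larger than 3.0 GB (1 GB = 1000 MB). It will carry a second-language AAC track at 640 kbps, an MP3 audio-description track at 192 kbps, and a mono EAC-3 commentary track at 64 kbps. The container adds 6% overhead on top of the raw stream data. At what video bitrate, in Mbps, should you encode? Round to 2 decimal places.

2.03 Mbps

Budget: 3.0 GB = 24000.0 Mb.
Stream payload after overhead: 24000.0 / 1.06 = 22641.5 Mb.
2 h 9 min = 129 min = 7740 s
Total bitrate budget: 22641.5 Mb / 7740 s = 2.925 Mbps.
Audio total: 640 + 192 + 64 = 896 kbps = 0.896 Mbps.
Video: 2.925 − 0.896 = 2.029 Mbps.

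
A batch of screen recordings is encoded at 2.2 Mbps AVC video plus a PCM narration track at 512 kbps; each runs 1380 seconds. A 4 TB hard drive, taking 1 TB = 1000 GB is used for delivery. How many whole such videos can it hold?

Audio: 512 kbps = 0.512 Mbps.
Total bitrate: 2.712 Mbps.
Per item: 2.712 Mbps × 1380 s = 3,743 Mb = 467.8 MB.
Capacity: 4 TB = 32,000,000 Mb; 8550.30 items → 8550 complete.

8550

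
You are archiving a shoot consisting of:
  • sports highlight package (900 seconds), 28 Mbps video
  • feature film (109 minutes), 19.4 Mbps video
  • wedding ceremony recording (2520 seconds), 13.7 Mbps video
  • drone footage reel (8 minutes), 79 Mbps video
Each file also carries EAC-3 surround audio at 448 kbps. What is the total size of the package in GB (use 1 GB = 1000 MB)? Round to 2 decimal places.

28.65 GB

Audio: 448 kbps = 0.448 Mbps.
sports highlight package: 28.448 Mbps × 900 s = 25603.2 Mb
feature film: 19.848 Mbps × 6540 s = 129805.9 Mb
wedding ceremony recording: 14.148 Mbps × 2520 s = 35653.0 Mb
drone footage reel: 79.448 Mbps × 480 s = 38135.0 Mb
Total: 229197.1 Mb = 28649.6 MB.
= 28.65 GB.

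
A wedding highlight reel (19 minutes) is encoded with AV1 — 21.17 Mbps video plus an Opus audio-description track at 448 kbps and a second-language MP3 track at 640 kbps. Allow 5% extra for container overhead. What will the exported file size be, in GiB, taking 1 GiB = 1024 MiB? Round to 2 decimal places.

19 min = 1140 s
Audio total: 448 + 640 = 1088 kbps = 1.088 Mbps.
Total bitrate: 21.17 + 1.088 = 22.258 Mbps.
Stream data: 22.258 Mbps × 1140 s = 25374.1 Mb.
With 5% container overhead: ×1.05.
26,643 Mb = 3,330,353,250 bytes ÷ 1,073,741,824 = 3.102 GiB.

3.10 GiB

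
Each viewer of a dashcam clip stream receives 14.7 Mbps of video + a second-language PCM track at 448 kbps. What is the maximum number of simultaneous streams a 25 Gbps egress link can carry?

Audio: 448 kbps = 0.448 Mbps.
Per-viewer media rate: 15.148 Mbps.
25 Gbps = 25,000 Mbps; 25,000 / 15.148 = 1650.38 → 1650 viewers.

1650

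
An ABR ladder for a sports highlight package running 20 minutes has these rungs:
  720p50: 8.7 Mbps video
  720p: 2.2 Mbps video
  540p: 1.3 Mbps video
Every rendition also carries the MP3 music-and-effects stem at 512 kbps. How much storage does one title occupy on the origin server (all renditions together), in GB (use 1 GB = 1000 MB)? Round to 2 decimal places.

20 min = 1200 s
Audio: 512 kbps = 0.512 Mbps.
Sum of rendition bitrates: (8.7+0.512) + (2.2+0.512) + (1.3+0.512) = 13.736 Mbps.
× 1200 s = 16,483 Mb = 2,060 MB = 2.060 GB.

2.06 GB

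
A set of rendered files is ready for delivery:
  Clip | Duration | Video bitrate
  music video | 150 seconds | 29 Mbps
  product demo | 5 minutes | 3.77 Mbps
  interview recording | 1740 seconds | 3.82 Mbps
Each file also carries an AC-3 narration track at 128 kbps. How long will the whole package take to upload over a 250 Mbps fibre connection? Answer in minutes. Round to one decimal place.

0.8 minutes

Audio: 128 kbps = 0.128 Mbps.
music video: 29.128 Mbps × 150 s = 4369.2 Mb
product demo: 3.898 Mbps × 300 s = 1169.4 Mb
interview recording: 3.948 Mbps × 1740 s = 6869.5 Mb
Total: 12408.1 Mb = 1551.0 MB.
At 250 Mbps: 12408.1 / 250 = 50 s ≈ 0.827 minutes.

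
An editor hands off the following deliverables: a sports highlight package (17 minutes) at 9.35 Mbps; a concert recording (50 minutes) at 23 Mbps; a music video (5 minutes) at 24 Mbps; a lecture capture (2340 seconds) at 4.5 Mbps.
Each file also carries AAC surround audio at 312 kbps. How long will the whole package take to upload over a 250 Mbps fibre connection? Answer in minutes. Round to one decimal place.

Audio: 312 kbps = 0.312 Mbps.
sports highlight package: 9.662 Mbps × 1020 s = 9855.2 Mb
concert recording: 23.312 Mbps × 3000 s = 69936.0 Mb
music video: 24.312 Mbps × 300 s = 7293.6 Mb
lecture capture: 4.812 Mbps × 2340 s = 11260.1 Mb
Total: 98344.9 Mb = 12293.1 MB.
At 250 Mbps: 98344.9 / 250 = 393 s ≈ 6.56 minutes.

6.6 minutes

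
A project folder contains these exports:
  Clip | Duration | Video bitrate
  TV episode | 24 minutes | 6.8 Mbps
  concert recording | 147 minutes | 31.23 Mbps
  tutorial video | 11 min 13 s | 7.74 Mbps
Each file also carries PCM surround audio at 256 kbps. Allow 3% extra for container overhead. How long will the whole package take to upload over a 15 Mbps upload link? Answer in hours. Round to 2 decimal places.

Audio: 256 kbps = 0.256 Mbps.
TV episode: 7.056 Mbps × 1440 s × 1.03 = 10465.5 Mb
concert recording: 31.486 Mbps × 8820 s × 1.03 = 286037.7 Mb
tutorial video: 7.996 Mbps × 673 s × 1.03 = 5542.7 Mb
Total: 302045.9 Mb = 37755.7 MB.
At 15 Mbps: 302045.9 / 15 = 20136 s ≈ 5.59 hours.

5.59 hours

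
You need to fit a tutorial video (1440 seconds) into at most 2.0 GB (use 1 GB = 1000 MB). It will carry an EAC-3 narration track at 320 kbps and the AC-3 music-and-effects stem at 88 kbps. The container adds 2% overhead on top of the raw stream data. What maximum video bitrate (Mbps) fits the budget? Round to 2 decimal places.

10.49 Mbps

Budget: 2.0 GB = 16000.0 Mb.
Stream payload after overhead: 16000.0 / 1.02 = 15686.3 Mb.
Total bitrate budget: 15686.3 Mb / 1440 s = 10.893 Mbps.
Audio total: 320 + 88 = 408 kbps = 0.408 Mbps.
Video: 10.893 − 0.408 = 10.485 Mbps.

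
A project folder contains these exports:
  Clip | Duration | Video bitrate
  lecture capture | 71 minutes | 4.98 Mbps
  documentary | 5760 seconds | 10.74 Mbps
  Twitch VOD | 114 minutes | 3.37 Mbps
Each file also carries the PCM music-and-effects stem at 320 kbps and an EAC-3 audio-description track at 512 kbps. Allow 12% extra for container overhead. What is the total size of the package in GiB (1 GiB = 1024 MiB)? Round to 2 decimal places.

15.67 GiB

Audio total: 320 + 512 = 832 kbps = 0.832 Mbps.
lecture capture: 5.812 Mbps × 4260 s × 1.12 = 27730.2 Mb
documentary: 11.572 Mbps × 5760 s × 1.12 = 74653.3 Mb
Twitch VOD: 4.202 Mbps × 6840 s × 1.12 = 32190.7 Mb
Total: 134574.2 Mb = 16821.8 MB.
= 15.67 GiB.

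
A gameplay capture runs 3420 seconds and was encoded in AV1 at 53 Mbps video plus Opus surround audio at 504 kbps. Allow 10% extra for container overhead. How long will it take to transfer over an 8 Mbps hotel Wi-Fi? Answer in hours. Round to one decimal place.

Audio: 504 kbps = 0.504 Mbps.
Total bitrate: 53.504 Mbps.
File: 53.504 Mbps × 3420 s = 182983.7 Mb.
With 10% container overhead: ×1.10. → 201282.0 Mb.
At 8 Mbps: 201282.0 / 8 = 25160.3 s ≈ 6.99 hours.

7.0 hours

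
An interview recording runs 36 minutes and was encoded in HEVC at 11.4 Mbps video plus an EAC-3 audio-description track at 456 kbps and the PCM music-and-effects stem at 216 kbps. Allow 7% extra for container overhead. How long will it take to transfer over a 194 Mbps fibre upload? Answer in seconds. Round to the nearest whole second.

36 min = 2160 s
Audio total: 456 + 216 = 672 kbps = 0.672 Mbps.
Total bitrate: 12.072 Mbps.
File: 12.072 Mbps × 2160 s = 26075.5 Mb.
With 7% container overhead: ×1.07. → 27900.8 Mb.
At 194 Mbps: 27900.8 / 194 = 143.8 s ≈ 144 seconds.

144 seconds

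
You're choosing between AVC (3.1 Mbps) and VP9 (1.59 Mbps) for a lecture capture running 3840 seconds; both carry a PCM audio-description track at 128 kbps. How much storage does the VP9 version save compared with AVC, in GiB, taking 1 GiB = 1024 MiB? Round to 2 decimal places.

Audio: 128 kbps = 0.128 Mbps.
AVC: 3.228 Mbps × 3840 s = 12395.5 Mb = 1.443 GiB.
VP9: 1.718 Mbps × 3840 s = 6597.1 Mb = 0.768 GiB.
Saving: 1.443 − 0.768 = 0.675 GiB.

0.68 GiB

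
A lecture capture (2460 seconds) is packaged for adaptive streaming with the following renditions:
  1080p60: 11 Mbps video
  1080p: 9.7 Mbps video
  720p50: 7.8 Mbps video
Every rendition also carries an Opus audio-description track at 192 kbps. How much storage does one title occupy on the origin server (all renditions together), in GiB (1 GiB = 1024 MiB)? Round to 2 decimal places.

8.33 GiB

Audio: 192 kbps = 0.192 Mbps.
Sum of rendition bitrates: (11+0.192) + (9.7+0.192) + (7.8+0.192) = 29.076 Mbps.
× 2460 s = 71,527 Mb = 8,941 MB = 8.327 GiB.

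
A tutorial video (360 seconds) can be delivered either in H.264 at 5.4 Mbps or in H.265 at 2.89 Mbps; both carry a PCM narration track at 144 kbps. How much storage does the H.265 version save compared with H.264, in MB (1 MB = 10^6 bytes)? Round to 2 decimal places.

112.95 MB

Audio: 144 kbps = 0.144 Mbps.
H.264: 5.544 Mbps × 360 s = 1995.8 Mb = 249.480 MB.
H.265: 3.034 Mbps × 360 s = 1092.2 Mb = 136.530 MB.
Saving: 249.480 − 136.530 = 112.950 MB.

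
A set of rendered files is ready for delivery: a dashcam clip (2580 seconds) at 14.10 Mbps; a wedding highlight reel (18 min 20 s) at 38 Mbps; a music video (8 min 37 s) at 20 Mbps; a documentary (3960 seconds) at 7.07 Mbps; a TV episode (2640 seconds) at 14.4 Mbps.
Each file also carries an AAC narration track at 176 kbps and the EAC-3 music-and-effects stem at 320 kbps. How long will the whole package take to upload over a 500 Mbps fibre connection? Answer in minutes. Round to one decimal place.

Audio total: 176 + 320 = 496 kbps = 0.496 Mbps.
dashcam clip: 14.596 Mbps × 2580 s = 37657.7 Mb
wedding highlight reel: 38.496 Mbps × 1100 s = 42345.6 Mb
music video: 20.496 Mbps × 517 s = 10596.4 Mb
documentary: 7.566 Mbps × 3960 s = 29961.4 Mb
TV episode: 14.896 Mbps × 2640 s = 39325.4 Mb
Total: 159886.5 Mb = 19985.8 MB.
At 500 Mbps: 159886.5 / 500 = 320 s ≈ 5.33 minutes.

5.3 minutes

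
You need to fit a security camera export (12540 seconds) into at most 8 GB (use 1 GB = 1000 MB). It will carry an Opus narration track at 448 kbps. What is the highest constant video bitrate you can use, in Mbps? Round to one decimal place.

4.7 Mbps

Budget: 8 GB = 64000.0 Mb.
Total bitrate budget: 64000.0 Mb / 12540 s = 5.104 Mbps.
Audio: 448 kbps = 0.448 Mbps.
Video: 5.104 − 0.448 = 4.656 Mbps.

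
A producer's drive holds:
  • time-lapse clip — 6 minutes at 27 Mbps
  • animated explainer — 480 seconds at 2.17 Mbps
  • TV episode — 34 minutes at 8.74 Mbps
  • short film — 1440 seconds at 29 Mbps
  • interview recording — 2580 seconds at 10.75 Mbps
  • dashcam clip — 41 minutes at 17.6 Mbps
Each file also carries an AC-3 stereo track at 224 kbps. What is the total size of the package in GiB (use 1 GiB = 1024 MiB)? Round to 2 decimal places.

Audio: 224 kbps = 0.224 Mbps.
time-lapse clip: 27.224 Mbps × 360 s = 9800.6 Mb
animated explainer: 2.394 Mbps × 480 s = 1149.1 Mb
TV episode: 8.964 Mbps × 2040 s = 18286.6 Mb
short film: 29.224 Mbps × 1440 s = 42082.6 Mb
interview recording: 10.974 Mbps × 2580 s = 28312.9 Mb
dashcam clip: 17.824 Mbps × 2460 s = 43847.0 Mb
Total: 143478.8 Mb = 17934.9 MB.
= 16.70 GiB.

16.70 GiB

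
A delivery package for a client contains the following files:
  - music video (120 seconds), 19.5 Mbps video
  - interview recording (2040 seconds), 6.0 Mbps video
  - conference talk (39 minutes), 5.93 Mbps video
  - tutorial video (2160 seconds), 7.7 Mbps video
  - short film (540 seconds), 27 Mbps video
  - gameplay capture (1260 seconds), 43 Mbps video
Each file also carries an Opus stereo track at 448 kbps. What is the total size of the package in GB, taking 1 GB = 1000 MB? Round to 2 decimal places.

Audio: 448 kbps = 0.448 Mbps.
music video: 19.948 Mbps × 120 s = 2393.8 Mb
interview recording: 6.448 Mbps × 2040 s = 13153.9 Mb
conference talk: 6.378 Mbps × 2340 s = 14924.5 Mb
tutorial video: 8.148 Mbps × 2160 s = 17599.7 Mb
short film: 27.448 Mbps × 540 s = 14821.9 Mb
gameplay capture: 43.448 Mbps × 1260 s = 54744.5 Mb
Total: 117638.3 Mb = 14704.8 MB.
= 14.70 GB.

14.70 GB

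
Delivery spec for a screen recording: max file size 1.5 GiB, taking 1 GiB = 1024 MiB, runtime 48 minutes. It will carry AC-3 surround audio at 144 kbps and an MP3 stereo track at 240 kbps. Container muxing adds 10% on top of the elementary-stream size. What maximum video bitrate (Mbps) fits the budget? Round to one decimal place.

Budget: 1.5 GiB = 12884.9 Mb.
Stream payload after overhead: 12884.9 / 1.10 = 11713.5 Mb.
48 min = 2880 s
Total bitrate budget: 11713.5 Mb / 2880 s = 4.067 Mbps.
Audio total: 144 + 240 = 384 kbps = 0.384 Mbps.
Video: 4.067 − 0.384 = 3.683 Mbps.

3.7 Mbps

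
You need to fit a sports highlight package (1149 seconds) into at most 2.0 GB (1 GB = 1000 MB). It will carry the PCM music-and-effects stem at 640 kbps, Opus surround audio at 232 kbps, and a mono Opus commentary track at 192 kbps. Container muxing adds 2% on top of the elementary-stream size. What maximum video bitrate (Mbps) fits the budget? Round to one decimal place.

Budget: 2.0 GB = 16000.0 Mb.
Stream payload after overhead: 16000.0 / 1.02 = 15686.3 Mb.
Total bitrate budget: 15686.3 Mb / 1149 s = 13.652 Mbps.
Audio total: 640 + 232 + 192 = 1064 kbps = 1.064 Mbps.
Video: 13.652 − 1.064 = 12.588 Mbps.

12.6 Mbps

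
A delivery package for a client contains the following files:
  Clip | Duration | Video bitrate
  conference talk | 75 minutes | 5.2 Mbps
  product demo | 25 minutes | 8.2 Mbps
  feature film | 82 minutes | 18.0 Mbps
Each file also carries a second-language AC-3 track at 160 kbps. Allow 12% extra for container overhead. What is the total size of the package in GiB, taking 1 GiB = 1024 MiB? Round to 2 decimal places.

16.43 GiB

Audio: 160 kbps = 0.160 Mbps.
conference talk: 5.360 Mbps × 4500 s × 1.12 = 27014.4 Mb
product demo: 8.360 Mbps × 1500 s × 1.12 = 14044.8 Mb
feature film: 18.160 Mbps × 4920 s × 1.12 = 100068.9 Mb
Total: 141128.1 Mb = 17641.0 MB.
= 16.43 GiB.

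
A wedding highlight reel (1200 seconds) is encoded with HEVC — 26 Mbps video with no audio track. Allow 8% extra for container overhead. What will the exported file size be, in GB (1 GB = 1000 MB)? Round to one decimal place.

Total bitrate: 26 Mbps.
Stream data: 26.000 Mbps × 1200 s = 31200.0 Mb.
With 8% container overhead: ×1.08.
33,696 Mb ÷ 8 = 4,212 MB → 4.212 GB.

4.2 GB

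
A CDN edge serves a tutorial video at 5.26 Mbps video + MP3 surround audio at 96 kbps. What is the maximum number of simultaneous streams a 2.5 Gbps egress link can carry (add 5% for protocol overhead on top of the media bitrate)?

Audio: 96 kbps = 0.096 Mbps.
Per-viewer media rate: 5.356 Mbps.
On the wire with 5% overhead: 5.624 Mbps.
2.5 Gbps = 2,500 Mbps; 2,500 / 5.624 = 444.54 → 444 viewers.

444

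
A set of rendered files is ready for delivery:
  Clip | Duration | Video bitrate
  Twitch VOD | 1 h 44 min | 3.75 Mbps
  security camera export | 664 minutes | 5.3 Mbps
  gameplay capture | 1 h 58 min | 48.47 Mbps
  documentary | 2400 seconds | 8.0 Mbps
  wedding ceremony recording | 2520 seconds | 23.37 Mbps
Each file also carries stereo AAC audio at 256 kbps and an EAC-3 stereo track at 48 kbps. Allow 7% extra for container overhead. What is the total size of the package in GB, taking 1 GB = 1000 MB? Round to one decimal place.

Audio total: 256 + 48 = 304 kbps = 0.304 Mbps.
Twitch VOD: 4.054 Mbps × 6240 s × 1.07 = 27067.7 Mb
security camera export: 5.604 Mbps × 39840 s × 1.07 = 238891.8 Mb
gameplay capture: 48.774 Mbps × 7080 s × 1.07 = 369492.3 Mb
documentary: 8.304 Mbps × 2400 s × 1.07 = 21324.7 Mb
wedding ceremony recording: 23.674 Mbps × 2520 s × 1.07 = 63834.6 Mb
Total: 720611.1 Mb = 90076.4 MB.
= 90.08 GB.

90.1 GB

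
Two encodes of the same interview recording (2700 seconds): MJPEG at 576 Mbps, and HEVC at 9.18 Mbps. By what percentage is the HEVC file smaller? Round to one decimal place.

98.4%

MJPEG: 576.000 Mbps × 2700 s = 1555200.0 Mb = 194.400 GB.
HEVC: 9.180 Mbps × 2700 s = 24786.0 Mb = 3.098 GB.
Reduction: (1 − 3.098/194.400) × 100 = 98.41%.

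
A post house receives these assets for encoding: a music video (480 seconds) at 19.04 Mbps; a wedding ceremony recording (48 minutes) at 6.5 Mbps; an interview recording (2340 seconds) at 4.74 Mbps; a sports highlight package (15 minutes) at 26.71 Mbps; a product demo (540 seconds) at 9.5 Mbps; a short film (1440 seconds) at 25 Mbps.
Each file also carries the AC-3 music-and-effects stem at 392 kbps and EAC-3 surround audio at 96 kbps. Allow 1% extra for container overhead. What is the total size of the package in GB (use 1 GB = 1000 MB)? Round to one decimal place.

Audio total: 392 + 96 = 488 kbps = 0.488 Mbps.
music video: 19.528 Mbps × 480 s × 1.01 = 9467.2 Mb
wedding ceremony recording: 6.988 Mbps × 2880 s × 1.01 = 20326.7 Mb
interview recording: 5.228 Mbps × 2340 s × 1.01 = 12355.9 Mb
sports highlight package: 27.198 Mbps × 900 s × 1.01 = 24723.0 Mb
product demo: 9.988 Mbps × 540 s × 1.01 = 5447.5 Mb
short film: 25.488 Mbps × 1440 s × 1.01 = 37069.7 Mb
Total: 109389.9 Mb = 13673.7 MB.
= 13.67 GB.

13.7 GB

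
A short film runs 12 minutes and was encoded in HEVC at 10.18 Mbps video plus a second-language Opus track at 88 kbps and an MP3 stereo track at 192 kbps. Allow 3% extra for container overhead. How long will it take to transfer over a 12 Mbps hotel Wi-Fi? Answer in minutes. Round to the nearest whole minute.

12 min = 720 s
Audio total: 88 + 192 = 280 kbps = 0.280 Mbps.
Total bitrate: 10.460 Mbps.
File: 10.460 Mbps × 720 s = 7531.2 Mb.
With 3% container overhead: ×1.03. → 7757.1 Mb.
At 12 Mbps: 7757.1 / 12 = 646.4 s ≈ 10.8 minutes.

11 minutes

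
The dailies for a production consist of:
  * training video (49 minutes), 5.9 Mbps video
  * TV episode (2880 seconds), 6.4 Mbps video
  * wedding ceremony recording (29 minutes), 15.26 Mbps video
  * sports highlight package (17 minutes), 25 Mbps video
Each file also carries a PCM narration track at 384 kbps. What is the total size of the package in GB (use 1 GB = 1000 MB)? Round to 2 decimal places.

11.39 GB

Audio: 384 kbps = 0.384 Mbps.
training video: 6.284 Mbps × 2940 s = 18475.0 Mb
TV episode: 6.784 Mbps × 2880 s = 19537.9 Mb
wedding ceremony recording: 15.644 Mbps × 1740 s = 27220.6 Mb
sports highlight package: 25.384 Mbps × 1020 s = 25891.7 Mb
Total: 91125.1 Mb = 11390.6 MB.
= 11.39 GB.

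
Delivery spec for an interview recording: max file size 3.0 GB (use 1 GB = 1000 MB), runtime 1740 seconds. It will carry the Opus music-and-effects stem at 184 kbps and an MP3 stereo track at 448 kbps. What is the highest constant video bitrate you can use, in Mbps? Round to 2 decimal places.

Budget: 3.0 GB = 24000.0 Mb.
Total bitrate budget: 24000.0 Mb / 1740 s = 13.793 Mbps.
Audio total: 184 + 448 = 632 kbps = 0.632 Mbps.
Video: 13.793 − 0.632 = 13.161 Mbps.

13.16 Mbps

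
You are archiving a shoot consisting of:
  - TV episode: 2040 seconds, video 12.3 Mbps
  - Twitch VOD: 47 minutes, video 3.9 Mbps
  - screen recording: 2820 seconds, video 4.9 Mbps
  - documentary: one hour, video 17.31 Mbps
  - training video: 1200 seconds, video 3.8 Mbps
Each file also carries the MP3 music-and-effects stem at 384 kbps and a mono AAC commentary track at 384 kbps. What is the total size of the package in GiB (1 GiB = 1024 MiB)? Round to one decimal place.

Audio total: 384 + 384 = 768 kbps = 0.768 Mbps.
TV episode: 13.068 Mbps × 2040 s = 26658.7 Mb
Twitch VOD: 4.668 Mbps × 2820 s = 13163.8 Mb
screen recording: 5.668 Mbps × 2820 s = 15983.8 Mb
documentary: 18.078 Mbps × 3600 s = 65080.8 Mb
training video: 4.568 Mbps × 1200 s = 5481.6 Mb
Total: 126368.6 Mb = 15796.1 MB.
= 14.71 GiB.

14.7 GiB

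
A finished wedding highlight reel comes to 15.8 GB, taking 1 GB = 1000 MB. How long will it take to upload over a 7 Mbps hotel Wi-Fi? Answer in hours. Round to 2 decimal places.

5.02 hours

File: 15.8 GB = 126400.0 Mb.
At 7 Mbps: 126400.0 / 7 = 18057.1 s ≈ 5.02 hours.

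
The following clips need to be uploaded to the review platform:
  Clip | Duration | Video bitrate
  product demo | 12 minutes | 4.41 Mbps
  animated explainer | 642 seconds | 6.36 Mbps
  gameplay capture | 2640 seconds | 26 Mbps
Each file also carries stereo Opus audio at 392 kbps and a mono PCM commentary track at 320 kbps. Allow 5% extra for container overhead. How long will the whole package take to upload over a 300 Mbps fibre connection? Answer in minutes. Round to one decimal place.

Audio total: 392 + 320 = 712 kbps = 0.712 Mbps.
product demo: 5.122 Mbps × 720 s × 1.05 = 3872.2 Mb
animated explainer: 7.072 Mbps × 642 s × 1.05 = 4767.2 Mb
gameplay capture: 26.712 Mbps × 2640 s × 1.05 = 74045.7 Mb
Total: 82685.1 Mb = 10335.6 MB.
At 300 Mbps: 82685.1 / 300 = 276 s ≈ 4.59 minutes.

4.6 minutes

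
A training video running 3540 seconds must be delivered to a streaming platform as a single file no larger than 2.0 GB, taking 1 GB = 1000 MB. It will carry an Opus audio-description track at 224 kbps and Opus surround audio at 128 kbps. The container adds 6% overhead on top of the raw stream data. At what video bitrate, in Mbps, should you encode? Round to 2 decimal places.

Budget: 2.0 GB = 16000.0 Mb.
Stream payload after overhead: 16000.0 / 1.06 = 15094.3 Mb.
Total bitrate budget: 15094.3 Mb / 3540 s = 4.264 Mbps.
Audio total: 224 + 128 = 352 kbps = 0.352 Mbps.
Video: 4.264 − 0.352 = 3.912 Mbps.

3.91 Mbps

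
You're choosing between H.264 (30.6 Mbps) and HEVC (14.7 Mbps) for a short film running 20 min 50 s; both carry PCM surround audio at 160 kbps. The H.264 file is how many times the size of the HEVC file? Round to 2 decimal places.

20 min 50 s = 1250 s
Audio: 160 kbps = 0.160 Mbps.
H.264: 30.760 Mbps × 1250 s = 38450.0 Mb = 4.476 GiB.
HEVC: 14.860 Mbps × 1250 s = 18575.0 Mb = 2.162 GiB.
Ratio: 4.476 / 2.162 = 2.070.

2.07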